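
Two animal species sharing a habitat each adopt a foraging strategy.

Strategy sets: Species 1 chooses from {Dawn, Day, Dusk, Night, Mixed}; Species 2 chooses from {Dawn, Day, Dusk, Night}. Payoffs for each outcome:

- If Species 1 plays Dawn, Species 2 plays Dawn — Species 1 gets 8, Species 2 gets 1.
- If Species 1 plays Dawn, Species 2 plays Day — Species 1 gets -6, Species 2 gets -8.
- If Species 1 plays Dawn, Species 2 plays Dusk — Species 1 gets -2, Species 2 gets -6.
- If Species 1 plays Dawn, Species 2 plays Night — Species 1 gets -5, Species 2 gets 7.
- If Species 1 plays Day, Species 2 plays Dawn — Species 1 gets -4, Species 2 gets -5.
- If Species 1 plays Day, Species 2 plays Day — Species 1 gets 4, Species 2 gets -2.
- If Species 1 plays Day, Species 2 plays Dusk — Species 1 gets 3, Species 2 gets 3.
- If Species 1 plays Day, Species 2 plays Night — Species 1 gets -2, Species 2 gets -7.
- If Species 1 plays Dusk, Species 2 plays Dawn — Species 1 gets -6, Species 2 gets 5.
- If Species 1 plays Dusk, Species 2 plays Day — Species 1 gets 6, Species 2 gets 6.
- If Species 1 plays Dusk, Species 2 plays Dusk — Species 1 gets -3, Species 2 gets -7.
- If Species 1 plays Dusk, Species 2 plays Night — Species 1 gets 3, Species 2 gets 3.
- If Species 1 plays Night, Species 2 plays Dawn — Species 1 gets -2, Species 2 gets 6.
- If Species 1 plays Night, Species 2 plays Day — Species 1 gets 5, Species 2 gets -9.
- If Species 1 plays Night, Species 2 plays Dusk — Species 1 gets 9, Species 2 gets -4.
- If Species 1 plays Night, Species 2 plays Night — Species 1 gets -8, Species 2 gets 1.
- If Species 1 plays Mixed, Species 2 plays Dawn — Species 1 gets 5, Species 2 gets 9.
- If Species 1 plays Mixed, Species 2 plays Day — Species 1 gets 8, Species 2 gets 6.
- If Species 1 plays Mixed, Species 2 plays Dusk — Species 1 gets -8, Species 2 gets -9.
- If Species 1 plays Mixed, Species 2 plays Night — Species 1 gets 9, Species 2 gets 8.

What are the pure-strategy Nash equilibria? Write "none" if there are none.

There is no pure-strategy Nash equilibrium.

(Dawn, Dawn): Species 2 can switch to Night (1 → 7). Not NE.
(Dawn, Day): Species 1 can switch to Day (-6 → 4). Not NE.
(Dawn, Dusk): Species 1 can switch to Day (-2 → 3). Not NE.
(Dawn, Night): Species 1 can switch to Day (-5 → -2). Not NE.
(Day, Dawn): Species 1 can switch to Dawn (-4 → 8). Not NE.
(Day, Day): Species 1 can switch to Dusk (4 → 6). Not NE.
(The remaining 14 profiles each have a profitable deviation by the same check.)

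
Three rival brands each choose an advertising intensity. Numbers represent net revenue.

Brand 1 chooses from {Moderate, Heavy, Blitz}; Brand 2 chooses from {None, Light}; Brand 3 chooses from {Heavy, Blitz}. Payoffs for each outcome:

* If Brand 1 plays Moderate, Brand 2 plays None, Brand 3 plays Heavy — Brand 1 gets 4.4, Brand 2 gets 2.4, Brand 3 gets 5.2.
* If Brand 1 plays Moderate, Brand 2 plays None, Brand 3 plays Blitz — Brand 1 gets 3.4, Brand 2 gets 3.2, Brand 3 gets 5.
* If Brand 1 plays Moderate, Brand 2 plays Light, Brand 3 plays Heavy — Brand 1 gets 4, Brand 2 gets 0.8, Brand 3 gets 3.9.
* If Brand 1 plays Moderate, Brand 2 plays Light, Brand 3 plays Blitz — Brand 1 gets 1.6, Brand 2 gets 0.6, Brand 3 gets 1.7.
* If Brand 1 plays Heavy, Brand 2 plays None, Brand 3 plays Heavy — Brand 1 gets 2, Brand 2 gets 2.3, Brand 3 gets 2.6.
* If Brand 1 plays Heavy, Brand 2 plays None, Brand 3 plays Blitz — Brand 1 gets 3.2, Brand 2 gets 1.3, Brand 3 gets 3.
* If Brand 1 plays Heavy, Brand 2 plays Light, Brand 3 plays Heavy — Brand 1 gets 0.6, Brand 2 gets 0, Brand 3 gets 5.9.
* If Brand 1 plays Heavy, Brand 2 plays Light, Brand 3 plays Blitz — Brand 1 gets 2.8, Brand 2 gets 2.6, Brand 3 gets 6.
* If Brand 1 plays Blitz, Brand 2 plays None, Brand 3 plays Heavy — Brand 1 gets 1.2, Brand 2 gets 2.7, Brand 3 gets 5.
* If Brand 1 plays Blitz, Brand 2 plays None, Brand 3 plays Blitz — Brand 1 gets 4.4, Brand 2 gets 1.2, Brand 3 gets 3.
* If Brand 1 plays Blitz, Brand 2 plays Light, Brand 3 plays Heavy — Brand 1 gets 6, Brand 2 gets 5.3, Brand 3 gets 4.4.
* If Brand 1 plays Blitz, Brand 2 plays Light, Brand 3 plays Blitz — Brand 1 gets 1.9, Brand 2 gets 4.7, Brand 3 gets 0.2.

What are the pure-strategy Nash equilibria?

Pure-strategy Nash equilibria: (Moderate, None, Heavy) and (Heavy, Light, Blitz) and (Blitz, Light, Heavy)

(Moderate, None, Heavy): Brand 1 gets 4.4, best alternative 2; Brand 2 gets 2.4, best alternative 0.8; Brand 3 gets 5.2, best alternative 5. No profitable deviation — NE.
(Moderate, None, Blitz): Brand 1 can switch to Blitz (3.4 → 4.4). Not NE.
(Moderate, Light, Heavy): Brand 1 can switch to Blitz (4 → 6). Not NE.
(Moderate, Light, Blitz): Brand 1 can switch to Heavy (1.6 → 2.8). Not NE.
(Heavy, None, Heavy): Brand 1 can switch to Moderate (2 → 4.4). Not NE.
(Heavy, None, Blitz): Brand 1 can switch to Moderate (3.2 → 3.4). Not NE.
(Heavy, Light, Heavy): Brand 1 can switch to Moderate (0.6 → 4). Not NE.
(Heavy, Light, Blitz): Brand 1 gets 2.8, best alternative 1.9; Brand 2 gets 2.6, best alternative 1.3; Brand 3 gets 6, best alternative 5.9. No profitable deviation — NE.
(Blitz, Light, Heavy): Brand 1 gets 6, best alternative 4; Brand 2 gets 5.3, best alternative 2.7; Brand 3 gets 4.4, best alternative 0.2. No profitable deviation — NE.
(The remaining 3 profiles each have a profitable deviation by the same check.)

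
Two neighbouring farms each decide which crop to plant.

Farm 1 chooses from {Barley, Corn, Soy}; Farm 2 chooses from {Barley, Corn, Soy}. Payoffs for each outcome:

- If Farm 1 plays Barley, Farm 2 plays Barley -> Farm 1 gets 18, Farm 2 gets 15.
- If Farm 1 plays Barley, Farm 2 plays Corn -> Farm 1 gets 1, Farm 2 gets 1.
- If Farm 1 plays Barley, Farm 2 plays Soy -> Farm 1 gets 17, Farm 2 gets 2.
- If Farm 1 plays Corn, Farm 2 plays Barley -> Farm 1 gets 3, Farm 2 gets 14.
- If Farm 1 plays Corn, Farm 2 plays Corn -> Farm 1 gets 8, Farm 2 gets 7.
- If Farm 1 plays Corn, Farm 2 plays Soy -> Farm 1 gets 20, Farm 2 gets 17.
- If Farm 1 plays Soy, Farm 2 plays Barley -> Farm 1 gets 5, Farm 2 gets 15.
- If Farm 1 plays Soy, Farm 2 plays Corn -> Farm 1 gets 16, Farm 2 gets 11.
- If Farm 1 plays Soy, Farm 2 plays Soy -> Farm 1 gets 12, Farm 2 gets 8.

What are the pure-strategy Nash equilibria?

Mark each player's best response to every combination of opponents' strategies; a profile where every player is best-responding is a pure Nash equilibrium.
Farm 1 against Barley: payoffs 18, 3, 5 → best response Barley.
Farm 1 against Corn: payoffs 1, 8, 16 → best response Soy.
Farm 1 against Soy: payoffs 17, 20, 12 → best response Corn.
Farm 2 against Barley: payoffs 15, 1, 2 → best response Barley.
Farm 2 against Corn: payoffs 14, 7, 17 → best response Soy.
Farm 2 against Soy: payoffs 15, 11, 8 → best response Barley.
Mutual best responses: (Barley, Barley); (Corn, Soy).

(Barley, Barley) and (Corn, Soy)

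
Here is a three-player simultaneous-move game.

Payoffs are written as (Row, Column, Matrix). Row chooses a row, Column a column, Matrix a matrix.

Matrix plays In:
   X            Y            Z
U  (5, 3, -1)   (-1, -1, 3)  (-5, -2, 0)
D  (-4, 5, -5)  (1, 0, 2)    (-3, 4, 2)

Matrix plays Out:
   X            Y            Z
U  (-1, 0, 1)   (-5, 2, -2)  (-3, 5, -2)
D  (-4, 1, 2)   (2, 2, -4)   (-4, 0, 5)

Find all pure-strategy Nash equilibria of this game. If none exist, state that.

(U, X, In): Matrix can switch to Out (-1 → 1). Not NE.
(U, X, Out): Column can switch to Y (0 → 2). Not NE.
(U, Y, In): Row can switch to D (-1 → 1). Not NE.
(U, Y, Out): Row can switch to D (-5 → 2). Not NE.
(U, Z, In): Row can switch to D (-5 → -3). Not NE.
(U, Z, Out): Matrix can switch to In (-2 → 0). Not NE.
(D, X, In): Row can switch to U (-4 → 5). Not NE.
(D, X, Out): Row can switch to U (-4 → -1). Not NE.
(D, Y, In): Column can switch to X (0 → 5). Not NE.
(D, Y, Out): Matrix can switch to In (-4 → 2). Not NE.
(The remaining 2 profiles each have a profitable deviation by the same check.)

No pure-strategy Nash equilibrium.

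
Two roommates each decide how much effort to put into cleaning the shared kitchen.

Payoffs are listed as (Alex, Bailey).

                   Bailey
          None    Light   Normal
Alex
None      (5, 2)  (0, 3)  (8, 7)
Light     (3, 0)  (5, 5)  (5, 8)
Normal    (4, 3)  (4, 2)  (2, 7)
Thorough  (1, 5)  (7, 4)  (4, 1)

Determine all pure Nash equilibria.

The unique pure-strategy Nash equilibrium is (None, Normal).

For each strategy profile, look for a profitable unilateral deviation.
(None, None): Bailey can switch to Light (2 → 3). Not NE.
(None, Light): Alex can switch to Light (0 → 5). Not NE.
(None, Normal): Alex gets 8, best alternative 5; Bailey gets 7, best alternative 3. No profitable deviation — NE.
(Light, None): Alex can switch to None (3 → 5). Not NE.
(Light, Light): Alex can switch to Thorough (5 → 7). Not NE.
(Light, Normal): Alex can switch to None (5 → 8). Not NE.
(Normal, None): Alex can switch to None (4 → 5). Not NE.
(Normal, Light): Alex can switch to Light (4 → 5). Not NE.
(Normal, Normal): Alex can switch to None (2 → 8). Not NE.
(Thorough, None): Alex can switch to None (1 → 5). Not NE.
(Thorough, Light): Bailey can switch to None (4 → 5). Not NE.
(The remaining 1 profile has a profitable deviation by the same check.)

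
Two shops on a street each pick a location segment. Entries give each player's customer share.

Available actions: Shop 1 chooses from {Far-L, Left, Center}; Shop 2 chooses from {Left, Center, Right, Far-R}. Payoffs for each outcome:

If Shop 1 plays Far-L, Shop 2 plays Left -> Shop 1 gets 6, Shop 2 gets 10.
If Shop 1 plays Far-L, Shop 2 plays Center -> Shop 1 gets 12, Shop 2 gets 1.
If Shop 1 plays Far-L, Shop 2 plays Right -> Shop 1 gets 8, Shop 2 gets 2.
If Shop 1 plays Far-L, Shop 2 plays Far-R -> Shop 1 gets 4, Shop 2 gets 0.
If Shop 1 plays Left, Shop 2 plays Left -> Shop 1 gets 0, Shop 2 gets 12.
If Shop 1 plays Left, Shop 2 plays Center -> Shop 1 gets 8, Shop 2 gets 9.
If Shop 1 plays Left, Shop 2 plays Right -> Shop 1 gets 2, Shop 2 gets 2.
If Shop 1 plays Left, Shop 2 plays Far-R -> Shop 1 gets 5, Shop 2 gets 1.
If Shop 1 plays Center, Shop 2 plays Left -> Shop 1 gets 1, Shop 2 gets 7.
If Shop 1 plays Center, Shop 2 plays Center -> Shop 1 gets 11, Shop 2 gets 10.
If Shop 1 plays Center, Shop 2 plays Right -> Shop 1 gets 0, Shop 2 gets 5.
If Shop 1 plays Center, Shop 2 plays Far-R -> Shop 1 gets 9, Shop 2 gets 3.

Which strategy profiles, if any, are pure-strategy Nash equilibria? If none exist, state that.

Shop 1 against Left: payoffs 6, 0, 1 → best response Far-L.
Shop 1 against Center: payoffs 12, 8, 11 → best response Far-L.
Shop 1 against Right: payoffs 8, 2, 0 → best response Far-L.
Shop 1 against Far-R: payoffs 4, 5, 9 → best response Center.
Shop 2 against Far-L: payoffs 10, 1, 2, 0 → best response Left.
Shop 2 against Left: payoffs 12, 9, 2, 1 → best response Left.
Shop 2 against Center: payoffs 7, 10, 5, 3 → best response Center.
Mutual best responses: (Far-L, Left).

The unique pure-strategy Nash equilibrium is (Far-L, Left).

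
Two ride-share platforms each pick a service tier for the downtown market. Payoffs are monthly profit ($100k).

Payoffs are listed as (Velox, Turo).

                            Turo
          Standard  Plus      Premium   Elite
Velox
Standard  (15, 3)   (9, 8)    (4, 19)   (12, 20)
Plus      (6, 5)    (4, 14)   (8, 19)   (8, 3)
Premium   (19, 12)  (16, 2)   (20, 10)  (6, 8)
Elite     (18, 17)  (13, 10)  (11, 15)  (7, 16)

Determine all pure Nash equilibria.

Velox against Standard: payoffs 15, 6, 19, 18 → best response Premium.
Velox against Plus: payoffs 9, 4, 16, 13 → best response Premium.
Velox against Premium: payoffs 4, 8, 20, 11 → best response Premium.
Velox against Elite: payoffs 12, 8, 6, 7 → best response Standard.
Turo against Standard: payoffs 3, 8, 19, 20 → best response Elite.
Turo against Plus: payoffs 5, 14, 19, 3 → best response Premium.
Turo against Premium: payoffs 12, 2, 10, 8 → best response Standard.
Turo against Elite: payoffs 17, 10, 15, 16 → best response Standard.
Mutual best responses: (Standard, Elite); (Premium, Standard).

(Standard, Elite), (Premium, Standard)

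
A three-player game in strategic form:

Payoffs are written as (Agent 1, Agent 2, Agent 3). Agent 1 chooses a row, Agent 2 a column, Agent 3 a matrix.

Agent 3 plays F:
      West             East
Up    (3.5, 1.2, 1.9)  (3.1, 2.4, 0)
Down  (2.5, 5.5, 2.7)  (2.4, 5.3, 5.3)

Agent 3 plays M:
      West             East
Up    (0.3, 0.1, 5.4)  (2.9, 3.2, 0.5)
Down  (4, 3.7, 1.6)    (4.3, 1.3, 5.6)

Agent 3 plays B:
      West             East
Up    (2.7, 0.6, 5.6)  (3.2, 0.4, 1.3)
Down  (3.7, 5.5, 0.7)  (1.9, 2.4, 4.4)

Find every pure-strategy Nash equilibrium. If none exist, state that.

none

Agent 1 against (West, F): payoffs 3.5, 2.5 → best response Up.
Agent 1 against (West, M): payoffs 0.3, 4 → best response Down.
Agent 1 against (West, B): payoffs 2.7, 3.7 → best response Down.
Agent 1 against (East, F): payoffs 3.1, 2.4 → best response Up.
Agent 1 against (East, M): payoffs 2.9, 4.3 → best response Down.
Agent 1 against (East, B): payoffs 3.2, 1.9 → best response Up.
Agent 2 against (Up, F): payoffs 1.2, 2.4 → best response East.
Agent 2 against (Up, M): payoffs 0.1, 3.2 → best response East.
Agent 2 against (Up, B): payoffs 0.6, 0.4 → best response West.
Agent 2 against (Down, F): payoffs 5.5, 5.3 → best response West.
Agent 2 against (Down, M): payoffs 3.7, 1.3 → best response West.
Agent 2 against (Down, B): payoffs 5.5, 2.4 → best response West.
Agent 3 against (Up, West): payoffs 1.9, 5.4, 5.6 → best response B.
Agent 3 against (Up, East): payoffs 0, 0.5, 1.3 → best response B.
Agent 3 against (Down, West): payoffs 2.7, 1.6, 0.7 → best response F.
Agent 3 against (Down, East): payoffs 5.3, 5.6, 4.4 → best response M.
No profile is a mutual best response for all players.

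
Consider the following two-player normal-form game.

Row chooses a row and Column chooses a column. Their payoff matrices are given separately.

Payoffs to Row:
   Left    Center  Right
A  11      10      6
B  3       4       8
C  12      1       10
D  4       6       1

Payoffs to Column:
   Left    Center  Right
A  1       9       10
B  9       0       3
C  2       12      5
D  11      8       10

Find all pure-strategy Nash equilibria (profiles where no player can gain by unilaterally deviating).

Row against Left: payoffs 11, 3, 12, 4 → best response C.
Row against Center: payoffs 10, 4, 1, 6 → best response A.
Row against Right: payoffs 6, 8, 10, 1 → best response C.
Column against A: payoffs 1, 9, 10 → best response Right.
Column against B: payoffs 9, 0, 3 → best response Left.
Column against C: payoffs 2, 12, 5 → best response Center.
Column against D: payoffs 11, 8, 10 → best response Left.
No profile is a mutual best response for all players.

There is no pure-strategy Nash equilibrium.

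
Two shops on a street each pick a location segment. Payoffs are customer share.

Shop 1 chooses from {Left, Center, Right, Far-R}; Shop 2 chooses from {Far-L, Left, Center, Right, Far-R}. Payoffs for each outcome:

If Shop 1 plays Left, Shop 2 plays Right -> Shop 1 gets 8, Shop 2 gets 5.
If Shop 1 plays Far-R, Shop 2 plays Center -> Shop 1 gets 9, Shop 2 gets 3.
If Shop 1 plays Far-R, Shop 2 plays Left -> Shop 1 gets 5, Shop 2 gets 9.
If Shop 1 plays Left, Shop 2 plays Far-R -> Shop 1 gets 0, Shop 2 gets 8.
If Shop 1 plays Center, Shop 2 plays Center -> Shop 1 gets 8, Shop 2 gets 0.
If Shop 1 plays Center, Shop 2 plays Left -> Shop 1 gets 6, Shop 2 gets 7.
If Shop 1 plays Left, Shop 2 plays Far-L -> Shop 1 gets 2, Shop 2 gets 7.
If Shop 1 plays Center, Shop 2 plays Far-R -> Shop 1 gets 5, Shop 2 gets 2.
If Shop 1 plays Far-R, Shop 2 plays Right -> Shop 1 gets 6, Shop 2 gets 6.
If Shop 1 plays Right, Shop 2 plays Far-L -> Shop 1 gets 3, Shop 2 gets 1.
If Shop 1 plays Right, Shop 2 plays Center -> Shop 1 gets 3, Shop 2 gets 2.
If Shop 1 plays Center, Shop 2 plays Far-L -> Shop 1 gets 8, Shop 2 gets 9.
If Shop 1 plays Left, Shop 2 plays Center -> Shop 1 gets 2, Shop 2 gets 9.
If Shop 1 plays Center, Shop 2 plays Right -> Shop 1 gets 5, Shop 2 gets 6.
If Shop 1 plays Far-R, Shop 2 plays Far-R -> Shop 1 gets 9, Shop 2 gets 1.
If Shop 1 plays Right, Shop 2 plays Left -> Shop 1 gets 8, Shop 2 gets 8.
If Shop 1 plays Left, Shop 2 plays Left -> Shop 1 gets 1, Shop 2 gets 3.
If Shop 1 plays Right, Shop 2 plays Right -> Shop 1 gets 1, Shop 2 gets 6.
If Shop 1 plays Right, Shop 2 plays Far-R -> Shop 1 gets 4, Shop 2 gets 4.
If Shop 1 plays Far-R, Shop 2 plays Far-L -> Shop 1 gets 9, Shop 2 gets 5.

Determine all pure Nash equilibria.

(Left, Far-L): Shop 1 can switch to Center (2 → 8). Not NE.
(Left, Left): Shop 1 can switch to Center (1 → 6). Not NE.
(Left, Center): Shop 1 can switch to Center (2 → 8). Not NE.
(Left, Right): Shop 2 can switch to Far-L (5 → 7). Not NE.
(Left, Far-R): Shop 1 can switch to Center (0 → 5). Not NE.
(Center, Far-L): Shop 1 can switch to Far-R (8 → 9). Not NE.
(Center, Left): Shop 1 can switch to Right (6 → 8). Not NE.
(Center, Center): Shop 1 can switch to Far-R (8 → 9). Not NE.
(Center, Right): Shop 1 can switch to Left (5 → 8). Not NE.
(Center, Far-R): Shop 1 can switch to Far-R (5 → 9). Not NE.
(Right, Far-L): Shop 1 can switch to Center (3 → 8). Not NE.
(Right, Left): Shop 1 gets 8, best alternative 6; Shop 2 gets 8, best alternative 6. No profitable deviation — NE.
(Right, Center): Shop 1 can switch to Center (3 → 8). Not NE.
(The remaining 7 profiles each have a profitable deviation by the same check.)

The unique pure-strategy Nash equilibrium is (Right, Left).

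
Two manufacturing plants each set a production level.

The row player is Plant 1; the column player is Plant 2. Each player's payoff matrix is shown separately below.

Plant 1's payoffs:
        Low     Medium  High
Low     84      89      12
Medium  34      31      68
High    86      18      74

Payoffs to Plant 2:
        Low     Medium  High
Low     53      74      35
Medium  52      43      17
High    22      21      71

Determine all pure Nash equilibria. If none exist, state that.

Pure-strategy Nash equilibria: (Low, Medium) and (High, High)

(Low, Low): Plant 1 can switch to High (84 → 86). Not NE.
(Low, Medium): Plant 1 gets 89, best alternative 31; Plant 2 gets 74, best alternative 53. No profitable deviation — NE.
(Low, High): Plant 1 can switch to Medium (12 → 68). Not NE.
(Medium, Low): Plant 1 can switch to Low (34 → 84). Not NE.
(Medium, Medium): Plant 1 can switch to Low (31 → 89). Not NE.
(Medium, High): Plant 1 can switch to High (68 → 74). Not NE.
(High, Low): Plant 2 can switch to High (22 → 71). Not NE.
(High, Medium): Plant 1 can switch to Low (18 → 89). Not NE.
(High, High): Plant 1 gets 74, best alternative 68; Plant 2 gets 71, best alternative 22. No profitable deviation — NE.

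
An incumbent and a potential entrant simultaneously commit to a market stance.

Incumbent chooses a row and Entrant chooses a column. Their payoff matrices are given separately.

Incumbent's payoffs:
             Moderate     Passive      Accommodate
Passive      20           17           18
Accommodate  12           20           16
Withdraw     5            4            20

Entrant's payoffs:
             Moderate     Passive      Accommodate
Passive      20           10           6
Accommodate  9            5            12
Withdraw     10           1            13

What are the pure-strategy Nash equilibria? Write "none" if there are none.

The pure Nash equilibria are (Passive, Moderate), (Withdraw, Accommodate).

(Passive, Moderate): Incumbent gets 20, best alternative 12; Entrant gets 20, best alternative 10. No profitable deviation — NE.
(Passive, Passive): Incumbent can switch to Accommodate (17 → 20). Not NE.
(Passive, Accommodate): Incumbent can switch to Withdraw (18 → 20). Not NE.
(Accommodate, Moderate): Incumbent can switch to Passive (12 → 20). Not NE.
(Accommodate, Passive): Entrant can switch to Moderate (5 → 9). Not NE.
(Accommodate, Accommodate): Incumbent can switch to Passive (16 → 18). Not NE.
(Withdraw, Moderate): Incumbent can switch to Passive (5 → 20). Not NE.
(Withdraw, Passive): Incumbent can switch to Passive (4 → 17). Not NE.
(Withdraw, Accommodate): Incumbent gets 20, best alternative 18; Entrant gets 13, best alternative 10. No profitable deviation — NE.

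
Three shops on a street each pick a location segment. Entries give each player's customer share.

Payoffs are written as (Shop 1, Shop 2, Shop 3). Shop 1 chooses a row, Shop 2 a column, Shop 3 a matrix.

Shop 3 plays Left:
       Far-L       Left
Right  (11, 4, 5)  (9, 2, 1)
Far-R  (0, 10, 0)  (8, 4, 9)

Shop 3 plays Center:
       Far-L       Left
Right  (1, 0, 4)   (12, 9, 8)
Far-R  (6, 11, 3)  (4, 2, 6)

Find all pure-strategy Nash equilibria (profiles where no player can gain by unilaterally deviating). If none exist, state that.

Pure-strategy Nash equilibria: (Right, Far-L, Left), (Right, Left, Center), (Far-R, Far-L, Center)

(Right, Far-L, Left): Shop 1 gets 11, best alternative 0; Shop 2 gets 4, best alternative 2; Shop 3 gets 5, best alternative 4. No profitable deviation — NE.
(Right, Far-L, Center): Shop 1 can switch to Far-R (1 → 6). Not NE.
(Right, Left, Left): Shop 2 can switch to Far-L (2 → 4). Not NE.
(Right, Left, Center): Shop 1 gets 12, best alternative 4; Shop 2 gets 9, best alternative 0; Shop 3 gets 8, best alternative 1. No profitable deviation — NE.
(Far-R, Far-L, Left): Shop 1 can switch to Right (0 → 11). Not NE.
(Far-R, Far-L, Center): Shop 1 gets 6, best alternative 1; Shop 2 gets 11, best alternative 2; Shop 3 gets 3, best alternative 0. No profitable deviation — NE.
(Far-R, Left, Left): Shop 1 can switch to Right (8 → 9). Not NE.
(Far-R, Left, Center): Shop 1 can switch to Right (4 → 12). Not NE.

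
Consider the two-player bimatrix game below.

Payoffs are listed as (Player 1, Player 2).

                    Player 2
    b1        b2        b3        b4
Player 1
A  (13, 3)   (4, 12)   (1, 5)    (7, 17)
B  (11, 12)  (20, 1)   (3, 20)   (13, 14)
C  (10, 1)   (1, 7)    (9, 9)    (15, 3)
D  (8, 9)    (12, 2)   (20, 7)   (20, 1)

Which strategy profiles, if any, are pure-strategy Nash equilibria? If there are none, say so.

Player 1 against b1: payoffs 13, 11, 10, 8 → best response A.
Player 1 against b2: payoffs 4, 20, 1, 12 → best response B.
Player 1 against b3: payoffs 1, 3, 9, 20 → best response D.
Player 1 against b4: payoffs 7, 13, 15, 20 → best response D.
Player 2 against A: payoffs 3, 12, 5, 17 → best response b4.
Player 2 against B: payoffs 12, 1, 20, 14 → best response b3.
Player 2 against C: payoffs 1, 7, 9, 3 → best response b3.
Player 2 against D: payoffs 9, 2, 7, 1 → best response b1.
No profile is a mutual best response for all players.

There is no pure-strategy Nash equilibrium.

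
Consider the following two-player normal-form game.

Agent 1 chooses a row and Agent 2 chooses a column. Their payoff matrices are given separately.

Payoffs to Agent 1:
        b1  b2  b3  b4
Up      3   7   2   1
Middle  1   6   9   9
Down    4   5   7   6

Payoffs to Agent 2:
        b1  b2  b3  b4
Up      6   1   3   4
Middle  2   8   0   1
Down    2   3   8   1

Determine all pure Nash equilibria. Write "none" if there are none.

Agent 1 against b1: payoffs 3, 1, 4 → best response Down.
Agent 1 against b2: payoffs 7, 6, 5 → best response Up.
Agent 1 against b3: payoffs 2, 9, 7 → best response Middle.
Agent 1 against b4: payoffs 1, 9, 6 → best response Middle.
Agent 2 against Up: payoffs 6, 1, 3, 4 → best response b1.
Agent 2 against Middle: payoffs 2, 8, 0, 1 → best response b2.
Agent 2 against Down: payoffs 2, 3, 8, 1 → best response b3.
No profile is a mutual best response for all players.

This game has no pure Nash equilibrium.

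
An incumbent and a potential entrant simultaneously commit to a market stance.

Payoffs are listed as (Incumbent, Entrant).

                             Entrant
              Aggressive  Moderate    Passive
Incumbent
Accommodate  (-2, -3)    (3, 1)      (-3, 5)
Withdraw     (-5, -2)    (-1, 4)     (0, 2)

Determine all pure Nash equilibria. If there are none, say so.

There is no pure-strategy Nash equilibrium.

Incumbent against Aggressive: payoffs -2, -5 → best response Accommodate.
Incumbent against Moderate: payoffs 3, -1 → best response Accommodate.
Incumbent against Passive: payoffs -3, 0 → best response Withdraw.
Entrant against Accommodate: payoffs -3, 1, 5 → best response Passive.
Entrant against Withdraw: payoffs -2, 4, 2 → best response Moderate.
No profile is a mutual best response for all players.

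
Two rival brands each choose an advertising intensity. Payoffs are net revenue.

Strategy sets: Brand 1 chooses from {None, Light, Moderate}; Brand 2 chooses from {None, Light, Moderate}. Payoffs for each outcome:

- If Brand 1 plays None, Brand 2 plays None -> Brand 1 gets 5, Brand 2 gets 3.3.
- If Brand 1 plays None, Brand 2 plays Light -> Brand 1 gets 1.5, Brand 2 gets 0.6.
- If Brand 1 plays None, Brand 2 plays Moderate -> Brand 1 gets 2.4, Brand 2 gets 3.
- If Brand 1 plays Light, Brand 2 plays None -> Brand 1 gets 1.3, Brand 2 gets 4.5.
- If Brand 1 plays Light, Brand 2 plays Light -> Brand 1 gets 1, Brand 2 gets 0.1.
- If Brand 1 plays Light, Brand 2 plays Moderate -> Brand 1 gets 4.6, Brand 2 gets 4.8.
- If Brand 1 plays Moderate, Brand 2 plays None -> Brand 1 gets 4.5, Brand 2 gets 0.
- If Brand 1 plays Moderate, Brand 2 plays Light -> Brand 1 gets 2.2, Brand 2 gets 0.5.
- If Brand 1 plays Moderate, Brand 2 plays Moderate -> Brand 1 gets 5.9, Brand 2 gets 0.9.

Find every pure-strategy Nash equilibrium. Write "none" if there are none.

The pure Nash equilibria are (None, None) and (Moderate, Moderate).

(None, None): Brand 1 gets 5, best alternative 4.5; Brand 2 gets 3.3, best alternative 3. No profitable deviation — NE.
(None, Light): Brand 1 can switch to Moderate (1.5 → 2.2). Not NE.
(None, Moderate): Brand 1 can switch to Light (2.4 → 4.6). Not NE.
(Light, None): Brand 1 can switch to None (1.3 → 5). Not NE.
(Light, Light): Brand 1 can switch to None (1 → 1.5). Not NE.
(Light, Moderate): Brand 1 can switch to Moderate (4.6 → 5.9). Not NE.
(Moderate, None): Brand 1 can switch to None (4.5 → 5). Not NE.
(Moderate, Light): Brand 2 can switch to Moderate (0.5 → 0.9). Not NE.
(Moderate, Moderate): Brand 1 gets 5.9, best alternative 4.6; Brand 2 gets 0.9, best alternative 0.5. No profitable deviation — NE.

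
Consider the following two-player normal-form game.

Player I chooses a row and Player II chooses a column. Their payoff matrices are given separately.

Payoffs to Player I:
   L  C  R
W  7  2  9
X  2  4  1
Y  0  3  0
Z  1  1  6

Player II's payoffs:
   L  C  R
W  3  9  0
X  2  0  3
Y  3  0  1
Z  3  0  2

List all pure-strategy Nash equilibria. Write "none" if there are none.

Player I against L: payoffs 7, 2, 0, 1 → best response W.
Player I against C: payoffs 2, 4, 3, 1 → best response X.
Player I against R: payoffs 9, 1, 0, 6 → best response W.
Player II against W: payoffs 3, 9, 0 → best response C.
Player II against X: payoffs 2, 0, 3 → best response R.
Player II against Y: payoffs 3, 0, 1 → best response L.
Player II against Z: payoffs 3, 0, 2 → best response L.
No profile is a mutual best response for all players.

No pure-strategy Nash equilibrium.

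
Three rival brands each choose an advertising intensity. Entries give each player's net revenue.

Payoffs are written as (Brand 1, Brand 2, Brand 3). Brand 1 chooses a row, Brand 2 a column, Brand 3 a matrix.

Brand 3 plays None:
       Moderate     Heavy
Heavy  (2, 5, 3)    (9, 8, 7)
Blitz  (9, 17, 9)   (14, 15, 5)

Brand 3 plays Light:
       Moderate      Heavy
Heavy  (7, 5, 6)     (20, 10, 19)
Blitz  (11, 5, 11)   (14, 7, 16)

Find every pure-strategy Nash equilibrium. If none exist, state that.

Brand 1 against (Moderate, None): payoffs 2, 9 → best response Blitz.
Brand 1 against (Moderate, Light): payoffs 7, 11 → best response Blitz.
Brand 1 against (Heavy, None): payoffs 9, 14 → best response Blitz.
Brand 1 against (Heavy, Light): payoffs 20, 14 → best response Heavy.
Brand 2 against (Heavy, None): payoffs 5, 8 → best response Heavy.
Brand 2 against (Heavy, Light): payoffs 5, 10 → best response Heavy.
Brand 2 against (Blitz, None): payoffs 17, 15 → best response Moderate.
Brand 2 against (Blitz, Light): payoffs 5, 7 → best response Heavy.
Brand 3 against (Heavy, Moderate): payoffs 3, 6 → best response Light.
Brand 3 against (Heavy, Heavy): payoffs 7, 19 → best response Light.
Brand 3 against (Blitz, Moderate): payoffs 9, 11 → best response Light.
Brand 3 against (Blitz, Heavy): payoffs 5, 16 → best response Light.
Mutual best responses: (Heavy, Heavy, Light).

The unique pure-strategy Nash equilibrium is (Heavy, Heavy, Light).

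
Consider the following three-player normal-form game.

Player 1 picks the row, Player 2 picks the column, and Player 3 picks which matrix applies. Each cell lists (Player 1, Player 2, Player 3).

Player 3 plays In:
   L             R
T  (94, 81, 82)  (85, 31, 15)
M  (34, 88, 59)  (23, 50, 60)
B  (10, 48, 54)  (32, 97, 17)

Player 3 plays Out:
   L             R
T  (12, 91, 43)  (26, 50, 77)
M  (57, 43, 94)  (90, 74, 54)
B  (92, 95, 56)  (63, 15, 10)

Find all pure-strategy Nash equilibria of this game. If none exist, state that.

(T, L, In); (B, L, Out)

(T, L, In): Player 1 gets 94, best alternative 34; Player 2 gets 81, best alternative 31; Player 3 gets 82, best alternative 43. No profitable deviation — NE.
(T, L, Out): Player 1 can switch to M (12 → 57). Not NE.
(T, R, In): Player 2 can switch to L (31 → 81). Not NE.
(T, R, Out): Player 1 can switch to M (26 → 90). Not NE.
(M, L, In): Player 1 can switch to T (34 → 94). Not NE.
(M, L, Out): Player 1 can switch to B (57 → 92). Not NE.
(M, R, In): Player 1 can switch to T (23 → 85). Not NE.
(M, R, Out): Player 3 can switch to In (54 → 60). Not NE.
(B, L, In): Player 1 can switch to T (10 → 94). Not NE.
(B, L, Out): Player 1 gets 92, best alternative 57; Player 2 gets 95, best alternative 15; Player 3 gets 56, best alternative 54. No profitable deviation — NE.
(The remaining 2 profiles each have a profitable deviation by the same check.)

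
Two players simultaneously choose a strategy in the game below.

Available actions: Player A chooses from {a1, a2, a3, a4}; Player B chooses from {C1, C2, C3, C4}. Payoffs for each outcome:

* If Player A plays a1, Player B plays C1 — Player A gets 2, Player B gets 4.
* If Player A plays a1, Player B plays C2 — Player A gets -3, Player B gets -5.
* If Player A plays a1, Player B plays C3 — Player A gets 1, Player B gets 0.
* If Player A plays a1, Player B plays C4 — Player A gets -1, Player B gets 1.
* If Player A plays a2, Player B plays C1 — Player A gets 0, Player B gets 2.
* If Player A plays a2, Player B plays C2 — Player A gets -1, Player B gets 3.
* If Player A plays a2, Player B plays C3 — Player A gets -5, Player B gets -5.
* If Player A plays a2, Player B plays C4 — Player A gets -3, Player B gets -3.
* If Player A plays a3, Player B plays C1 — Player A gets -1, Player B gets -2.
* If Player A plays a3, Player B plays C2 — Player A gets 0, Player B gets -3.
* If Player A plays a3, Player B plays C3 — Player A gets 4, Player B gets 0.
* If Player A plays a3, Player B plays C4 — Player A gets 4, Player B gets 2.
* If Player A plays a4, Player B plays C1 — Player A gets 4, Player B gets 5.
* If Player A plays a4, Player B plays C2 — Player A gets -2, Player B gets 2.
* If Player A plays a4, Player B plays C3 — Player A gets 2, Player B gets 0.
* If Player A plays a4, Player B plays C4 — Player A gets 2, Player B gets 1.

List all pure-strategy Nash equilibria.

(a1, C1): Player A can switch to a4 (2 → 4). Not NE.
(a1, C2): Player A can switch to a2 (-3 → -1). Not NE.
(a1, C3): Player A can switch to a3 (1 → 4). Not NE.
(a1, C4): Player A can switch to a3 (-1 → 4). Not NE.
(a2, C1): Player A can switch to a1 (0 → 2). Not NE.
(a2, C2): Player A can switch to a3 (-1 → 0). Not NE.
(a2, C3): Player A can switch to a1 (-5 → 1). Not NE.
(a2, C4): Player A can switch to a1 (-3 → -1). Not NE.
(a3, C1): Player A can switch to a1 (-1 → 2). Not NE.
(a3, C2): Player B can switch to C1 (-3 → -2). Not NE.
(a3, C4): Player A gets 4, best alternative 2; Player B gets 2, best alternative 0. No profitable deviation — NE.
(a4, C1): Player A gets 4, best alternative 2; Player B gets 5, best alternative 2. No profitable deviation — NE.
(The remaining 4 profiles each have a profitable deviation by the same check.)

(a3, C4); (a4, C1)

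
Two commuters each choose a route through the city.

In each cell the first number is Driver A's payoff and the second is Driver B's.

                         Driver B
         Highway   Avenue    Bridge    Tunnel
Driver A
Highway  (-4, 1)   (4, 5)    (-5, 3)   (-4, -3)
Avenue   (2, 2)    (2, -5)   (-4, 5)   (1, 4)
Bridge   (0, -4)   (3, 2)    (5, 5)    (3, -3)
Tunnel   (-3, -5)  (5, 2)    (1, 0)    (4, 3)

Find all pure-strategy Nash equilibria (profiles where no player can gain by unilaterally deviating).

Driver A against Highway: payoffs -4, 2, 0, -3 → best response Avenue.
Driver A against Avenue: payoffs 4, 2, 3, 5 → best response Tunnel.
Driver A against Bridge: payoffs -5, -4, 5, 1 → best response Bridge.
Driver A against Tunnel: payoffs -4, 1, 3, 4 → best response Tunnel.
Driver B against Highway: payoffs 1, 5, 3, -3 → best response Avenue.
Driver B against Avenue: payoffs 2, -5, 5, 4 → best response Bridge.
Driver B against Bridge: payoffs -4, 2, 5, -3 → best response Bridge.
Driver B against Tunnel: payoffs -5, 2, 0, 3 → best response Tunnel.
Mutual best responses: (Bridge, Bridge); (Tunnel, Tunnel).

The pure Nash equilibria are (Bridge, Bridge), (Tunnel, Tunnel).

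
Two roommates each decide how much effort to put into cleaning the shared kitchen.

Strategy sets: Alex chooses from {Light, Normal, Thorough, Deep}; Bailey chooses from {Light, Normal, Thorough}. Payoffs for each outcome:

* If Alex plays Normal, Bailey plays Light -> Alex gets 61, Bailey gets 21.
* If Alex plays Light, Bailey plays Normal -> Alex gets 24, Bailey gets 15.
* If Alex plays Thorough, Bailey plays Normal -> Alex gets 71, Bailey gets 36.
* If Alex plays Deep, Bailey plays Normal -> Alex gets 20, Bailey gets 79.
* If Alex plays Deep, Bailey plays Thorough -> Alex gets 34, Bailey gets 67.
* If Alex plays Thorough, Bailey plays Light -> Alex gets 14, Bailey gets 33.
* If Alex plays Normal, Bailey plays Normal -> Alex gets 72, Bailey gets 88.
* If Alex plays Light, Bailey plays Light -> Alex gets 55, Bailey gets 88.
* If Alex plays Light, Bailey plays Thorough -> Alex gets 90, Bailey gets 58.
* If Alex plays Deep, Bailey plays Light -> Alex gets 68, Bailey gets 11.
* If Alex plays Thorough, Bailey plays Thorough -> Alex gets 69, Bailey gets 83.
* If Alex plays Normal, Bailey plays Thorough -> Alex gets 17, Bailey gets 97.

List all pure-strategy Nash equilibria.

There is no pure-strategy Nash equilibrium.

Alex against Light: payoffs 55, 61, 14, 68 → best response Deep.
Alex against Normal: payoffs 24, 72, 71, 20 → best response Normal.
Alex against Thorough: payoffs 90, 17, 69, 34 → best response Light.
Bailey against Light: payoffs 88, 15, 58 → best response Light.
Bailey against Normal: payoffs 21, 88, 97 → best response Thorough.
Bailey against Thorough: payoffs 33, 36, 83 → best response Thorough.
Bailey against Deep: payoffs 11, 79, 67 → best response Normal.
No profile is a mutual best response for all players.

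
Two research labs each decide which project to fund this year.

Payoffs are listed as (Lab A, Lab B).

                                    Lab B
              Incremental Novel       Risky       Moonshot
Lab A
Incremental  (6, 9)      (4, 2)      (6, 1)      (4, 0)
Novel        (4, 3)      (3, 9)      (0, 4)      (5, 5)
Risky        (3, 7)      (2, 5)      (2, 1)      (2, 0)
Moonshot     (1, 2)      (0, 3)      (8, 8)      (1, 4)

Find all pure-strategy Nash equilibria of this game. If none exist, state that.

Pure-strategy Nash equilibria: (Incremental, Incremental) and (Moonshot, Risky)

(Incremental, Incremental): Lab A gets 6, best alternative 4; Lab B gets 9, best alternative 2. No profitable deviation — NE.
(Incremental, Novel): Lab B can switch to Incremental (2 → 9). Not NE.
(Incremental, Risky): Lab A can switch to Moonshot (6 → 8). Not NE.
(Incremental, Moonshot): Lab A can switch to Novel (4 → 5). Not NE.
(Novel, Incremental): Lab A can switch to Incremental (4 → 6). Not NE.
(Novel, Novel): Lab A can switch to Incremental (3 → 4). Not NE.
(Novel, Risky): Lab A can switch to Incremental (0 → 6). Not NE.
(Novel, Moonshot): Lab B can switch to Novel (5 → 9). Not NE.
(Risky, Incremental): Lab A can switch to Incremental (3 → 6). Not NE.
(Moonshot, Risky): Lab A gets 8, best alternative 6; Lab B gets 8, best alternative 4. No profitable deviation — NE.
(The remaining 6 profiles each have a profitable deviation by the same check.)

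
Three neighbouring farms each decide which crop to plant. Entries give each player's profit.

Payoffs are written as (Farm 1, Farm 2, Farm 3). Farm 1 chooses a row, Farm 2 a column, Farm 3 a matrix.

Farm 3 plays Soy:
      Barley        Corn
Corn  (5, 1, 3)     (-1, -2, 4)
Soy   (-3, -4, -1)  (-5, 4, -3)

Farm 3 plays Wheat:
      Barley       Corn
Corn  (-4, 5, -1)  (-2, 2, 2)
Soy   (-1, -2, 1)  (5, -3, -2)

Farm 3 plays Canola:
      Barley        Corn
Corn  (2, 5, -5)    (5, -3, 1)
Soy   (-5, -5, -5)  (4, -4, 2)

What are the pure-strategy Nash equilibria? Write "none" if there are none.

(Corn, Barley, Soy): Farm 1 gets 5, best alternative -3; Farm 2 gets 1, best alternative -2; Farm 3 gets 3, best alternative -1. No profitable deviation — NE.
(Corn, Barley, Wheat): Farm 1 can switch to Soy (-4 → -1). Not NE.
(Corn, Barley, Canola): Farm 3 can switch to Soy (-5 → 3). Not NE.
(Corn, Corn, Soy): Farm 2 can switch to Barley (-2 → 1). Not NE.
(Corn, Corn, Wheat): Farm 1 can switch to Soy (-2 → 5). Not NE.
(Corn, Corn, Canola): Farm 2 can switch to Barley (-3 → 5). Not NE.
(Soy, Barley, Soy): Farm 1 can switch to Corn (-3 → 5). Not NE.
(Soy, Barley, Wheat): Farm 1 gets -1, best alternative -4; Farm 2 gets -2, best alternative -3; Farm 3 gets 1, best alternative -1. No profitable deviation — NE.
(The remaining 4 profiles each have a profitable deviation by the same check.)

The pure Nash equilibria are (Corn, Barley, Soy), (Soy, Barley, Wheat).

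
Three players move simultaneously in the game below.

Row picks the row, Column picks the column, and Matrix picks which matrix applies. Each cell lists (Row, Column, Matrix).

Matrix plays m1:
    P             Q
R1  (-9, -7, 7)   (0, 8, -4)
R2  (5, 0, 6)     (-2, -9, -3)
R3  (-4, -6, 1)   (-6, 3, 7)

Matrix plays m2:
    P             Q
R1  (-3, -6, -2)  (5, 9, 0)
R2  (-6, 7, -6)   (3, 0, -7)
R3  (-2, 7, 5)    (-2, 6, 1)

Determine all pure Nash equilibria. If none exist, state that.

Row against (P, m1): payoffs -9, 5, -4 → best response R2.
Row against (P, m2): payoffs -3, -6, -2 → best response R3.
Row against (Q, m1): payoffs 0, -2, -6 → best response R1.
Row against (Q, m2): payoffs 5, 3, -2 → best response R1.
Column against (R1, m1): payoffs -7, 8 → best response Q.
Column against (R1, m2): payoffs -6, 9 → best response Q.
Column against (R2, m1): payoffs 0, -9 → best response P.
Column against (R2, m2): payoffs 7, 0 → best response P.
Column against (R3, m1): payoffs -6, 3 → best response Q.
Column against (R3, m2): payoffs 7, 6 → best response P.
Matrix against (R1, P): payoffs 7, -2 → best response m1.
Matrix against (R1, Q): payoffs -4, 0 → best response m2.
Matrix against (R2, P): payoffs 6, -6 → best response m1.
Matrix against (R2, Q): payoffs -3, -7 → best response m1.
Matrix against (R3, P): payoffs 1, 5 → best response m2.
Matrix against (R3, Q): payoffs 7, 1 → best response m1.
Mutual best responses: (R1, Q, m2); (R2, P, m1); (R3, P, m2).

Pure-strategy Nash equilibria: (R1, Q, m2) and (R2, P, m1) and (R3, P, m2)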